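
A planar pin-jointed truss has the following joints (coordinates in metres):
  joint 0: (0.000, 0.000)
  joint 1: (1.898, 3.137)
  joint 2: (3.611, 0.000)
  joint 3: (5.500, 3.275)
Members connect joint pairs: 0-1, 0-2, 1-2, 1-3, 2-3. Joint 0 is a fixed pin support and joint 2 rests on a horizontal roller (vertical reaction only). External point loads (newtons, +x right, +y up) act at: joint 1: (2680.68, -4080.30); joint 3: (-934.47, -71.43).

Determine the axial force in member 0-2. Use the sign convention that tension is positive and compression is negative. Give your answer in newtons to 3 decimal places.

N=4 nodes, M=5 members, R=3 reactions → 2N=8, M+R=8
member 0 (0-1): L=3.6665, (cx,cy)=(0.5177,0.8556)
member 1 (0-2): L=3.6110, (cx,cy)=(1.0000,0.0000)
member 2 (1-2): L=3.5742, (cx,cy)=(0.4793,-0.8777)
member 3 (1-3): L=3.6046, (cx,cy)=(0.9993,0.0383)
member 4 (2-3): L=3.7807, (cx,cy)=(0.4996,0.8662)
solve A·x = −loads:
  F[0-1] = -487.3632 N (compression)
  F[0-2] = +1998.4988 N (tension)
  F[1-2] = -4213.7834 N (compression)
  F[1-3] = -914.1254 N (compression)
  F[2-3] = -42.0598 N (compression)
  Rx@0 = -1746.2100 N
  Ry@0 = +416.9811 N
  Ry@2 = +3734.7489 N

1998.499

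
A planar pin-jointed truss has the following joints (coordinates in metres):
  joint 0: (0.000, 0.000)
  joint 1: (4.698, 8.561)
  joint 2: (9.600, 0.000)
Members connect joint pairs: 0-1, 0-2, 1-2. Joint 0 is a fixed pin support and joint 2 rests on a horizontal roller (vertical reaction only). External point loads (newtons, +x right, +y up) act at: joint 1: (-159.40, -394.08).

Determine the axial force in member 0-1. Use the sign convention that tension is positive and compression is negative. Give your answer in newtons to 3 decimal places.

-391.681

N=3 nodes, M=3 members, R=3 reactions → 2N=6, M+R=6
member 0 (0-1): L=9.7653, (cx,cy)=(0.4811,0.8767)
member 1 (0-2): L=9.6000, (cx,cy)=(1.0000,0.0000)
member 2 (1-2): L=9.8651, (cx,cy)=(0.4969,-0.8678)
solve A·x = −loads:
  F[0-1] = -391.6807 N (compression)
  F[0-2] = +29.0333 N (tension)
  F[1-2] = -58.4285 N (compression)
  Rx@0 = +159.4000 N
  Ry@0 = +343.3754 N
  Ry@2 = +50.7046 N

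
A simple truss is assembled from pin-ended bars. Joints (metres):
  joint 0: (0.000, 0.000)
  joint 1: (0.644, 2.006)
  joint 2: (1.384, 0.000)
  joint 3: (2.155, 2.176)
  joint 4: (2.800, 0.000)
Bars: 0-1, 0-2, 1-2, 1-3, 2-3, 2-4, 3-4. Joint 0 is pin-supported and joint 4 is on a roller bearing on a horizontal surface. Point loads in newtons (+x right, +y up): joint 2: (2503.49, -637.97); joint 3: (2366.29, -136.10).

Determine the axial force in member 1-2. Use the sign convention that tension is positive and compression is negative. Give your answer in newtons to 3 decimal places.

-1464.816

N=5 nodes, M=7 members, R=3 reactions → 2N=10, M+R=10
member 0 (0-1): L=2.1068, (cx,cy)=(0.3057,0.9521)
member 1 (0-2): L=1.3840, (cx,cy)=(1.0000,0.0000)
member 2 (1-2): L=2.1381, (cx,cy)=(0.3461,-0.9382)
member 3 (1-3): L=1.5205, (cx,cy)=(0.9937,0.1118)
member 4 (2-3): L=2.3086, (cx,cy)=(0.3340,0.9426)
member 5 (2-4): L=1.4160, (cx,cy)=(1.0000,0.0000)
member 6 (3-4): L=2.2696, (cx,cy)=(0.2842,-0.9588)
solve A·x = −loads:
  F[0-1] = +1559.6106 N (tension)
  F[0-2] = +4393.0520 N (tension)
  F[1-2] = -1464.8161 N (compression)
  F[1-3] = +989.9005 N (tension)
  F[2-3] = +2134.8381 N (tension)
  F[2-4] = +669.6123 N (tension)
  F[3-4] = -2356.1859 N (compression)
  Rx@0 = -4869.7800 N
  Ry@0 = -1484.9632 N
  Ry@4 = +2259.0332 N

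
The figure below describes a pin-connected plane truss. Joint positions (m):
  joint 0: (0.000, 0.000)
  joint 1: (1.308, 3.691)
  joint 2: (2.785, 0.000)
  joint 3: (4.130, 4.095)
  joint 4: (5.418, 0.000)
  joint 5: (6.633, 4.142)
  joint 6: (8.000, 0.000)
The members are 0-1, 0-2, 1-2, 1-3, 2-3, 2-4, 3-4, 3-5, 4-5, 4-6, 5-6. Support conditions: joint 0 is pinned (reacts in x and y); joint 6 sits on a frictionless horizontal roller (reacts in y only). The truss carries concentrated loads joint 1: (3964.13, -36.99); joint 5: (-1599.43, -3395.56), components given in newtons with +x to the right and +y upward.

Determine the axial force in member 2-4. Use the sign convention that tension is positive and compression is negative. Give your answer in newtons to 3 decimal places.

N=7 nodes, M=11 members, R=3 reactions → 2N=14, M+R=14
member 0 (0-1): L=3.9159, (cx,cy)=(0.3340,0.9426)
member 1 (0-2): L=2.7850, (cx,cy)=(1.0000,0.0000)
member 2 (1-2): L=3.9756, (cx,cy)=(0.3715,-0.9284)
member 3 (1-3): L=2.8508, (cx,cy)=(0.9899,0.1417)
member 4 (2-3): L=4.3102, (cx,cy)=(0.3120,0.9501)
member 5 (2-4): L=2.6330, (cx,cy)=(1.0000,0.0000)
member 6 (3-4): L=4.2928, (cx,cy)=(0.3000,-0.9539)
member 7 (3-5): L=2.5034, (cx,cy)=(0.9998,0.0188)
member 8 (4-5): L=4.3165, (cx,cy)=(0.2815,0.9596)
member 9 (4-6): L=2.5820, (cx,cy)=(1.0000,0.0000)
member 10 (5-6): L=4.3617, (cx,cy)=(0.3134,-0.9496)
solve A·x = −loads:
  F[0-1] = +413.4325 N (tension)
  F[0-2] = +2226.6044 N (tension)
  F[1-2] = -992.6689 N (compression)
  F[1-3] = -3492.4857 N (compression)
  F[2-3] = +970.0570 N (tension)
  F[2-4] = +1555.1024 N (tension)
  F[3-4] = -506.3891 N (compression)
  F[3-5] = -3003.1254 N (compression)
  F[4-5] = +503.4122 N (tension)
  F[4-6] = +1261.4675 N (tension)
  F[5-6] = -4025.0214 N (compression)
  Rx@0 = -2364.7000 N
  Ry@0 = -389.6871 N
  Ry@6 = +3822.2371 N

1555.102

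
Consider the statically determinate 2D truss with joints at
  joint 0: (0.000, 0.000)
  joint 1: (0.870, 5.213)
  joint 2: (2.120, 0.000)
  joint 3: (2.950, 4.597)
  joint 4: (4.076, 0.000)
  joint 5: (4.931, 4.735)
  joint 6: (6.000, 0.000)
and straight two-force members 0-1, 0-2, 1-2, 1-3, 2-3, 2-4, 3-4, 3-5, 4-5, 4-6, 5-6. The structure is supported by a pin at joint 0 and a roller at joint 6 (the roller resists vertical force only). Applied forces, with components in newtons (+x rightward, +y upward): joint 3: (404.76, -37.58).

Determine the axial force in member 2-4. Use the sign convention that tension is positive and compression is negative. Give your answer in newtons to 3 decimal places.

N=7 nodes, M=11 members, R=3 reactions → 2N=14, M+R=14
member 0 (0-1): L=5.2851, (cx,cy)=(0.1646,0.9864)
member 1 (0-2): L=2.1200, (cx,cy)=(1.0000,0.0000)
member 2 (1-2): L=5.3608, (cx,cy)=(0.2332,-0.9724)
member 3 (1-3): L=2.1693, (cx,cy)=(0.9588,-0.2840)
member 4 (2-3): L=4.6713, (cx,cy)=(0.1777,0.9841)
member 5 (2-4): L=1.9560, (cx,cy)=(1.0000,0.0000)
member 6 (3-4): L=4.7329, (cx,cy)=(0.2379,-0.9713)
member 7 (3-5): L=1.9858, (cx,cy)=(0.9976,0.0695)
member 8 (4-5): L=4.8116, (cx,cy)=(0.1777,0.9841)
member 9 (4-6): L=1.9240, (cx,cy)=(1.0000,0.0000)
member 10 (5-6): L=4.8542, (cx,cy)=(0.2202,-0.9754)
solve A·x = −loads:
  F[0-1] = +295.0353 N (tension)
  F[0-2] = +356.1931 N (tension)
  F[1-2] = -338.0572 N (compression)
  F[1-3] = +132.8627 N (tension)
  F[2-3] = +334.0539 N (tension)
  F[2-4] = +218.0119 N (tension)
  F[3-4] = -348.0021 N (compression)
  F[3-5] = -135.5467 N (compression)
  F[4-5] = +343.4764 N (tension)
  F[4-6] = +74.1844 N (tension)
  F[5-6] = -336.8605 N (compression)
  Rx@0 = -404.7600 N
  Ry@0 = -291.0105 N
  Ry@6 = +328.5905 N

218.012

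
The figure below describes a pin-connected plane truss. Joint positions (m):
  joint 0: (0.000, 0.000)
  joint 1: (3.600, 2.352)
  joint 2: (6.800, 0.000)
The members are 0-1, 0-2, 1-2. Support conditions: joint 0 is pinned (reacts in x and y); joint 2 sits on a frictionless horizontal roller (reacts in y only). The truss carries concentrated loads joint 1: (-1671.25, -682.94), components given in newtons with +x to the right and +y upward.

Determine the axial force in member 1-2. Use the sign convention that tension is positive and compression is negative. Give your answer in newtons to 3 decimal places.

N=3 nodes, M=3 members, R=3 reactions → 2N=6, M+R=6
member 0 (0-1): L=4.3002, (cx,cy)=(0.8372,0.5469)
member 1 (0-2): L=6.8000, (cx,cy)=(1.0000,0.0000)
member 2 (1-2): L=3.9714, (cx,cy)=(0.8058,-0.5922)
solve A·x = −loads:
  F[0-1] = -1644.4679 N (compression)
  F[0-2] = -294.5570 N (compression)
  F[1-2] = +365.5624 N (tension)
  Rx@0 = +1671.2500 N
  Ry@0 = +899.4394 N
  Ry@2 = -216.4994 N

365.562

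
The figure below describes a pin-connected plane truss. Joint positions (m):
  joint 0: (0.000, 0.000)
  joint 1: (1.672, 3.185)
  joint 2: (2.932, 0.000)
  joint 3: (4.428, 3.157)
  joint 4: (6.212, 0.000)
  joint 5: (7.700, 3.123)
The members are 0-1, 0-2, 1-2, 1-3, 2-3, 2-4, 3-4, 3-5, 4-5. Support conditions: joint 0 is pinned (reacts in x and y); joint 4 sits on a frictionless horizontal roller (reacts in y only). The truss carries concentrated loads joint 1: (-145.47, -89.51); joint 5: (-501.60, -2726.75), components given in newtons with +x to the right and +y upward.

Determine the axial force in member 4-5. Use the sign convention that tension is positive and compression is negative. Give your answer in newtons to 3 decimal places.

N=6 nodes, M=9 members, R=3 reactions → 2N=12, M+R=12
member 0 (0-1): L=3.5972, (cx,cy)=(0.4648,0.8854)
member 1 (0-2): L=2.9320, (cx,cy)=(1.0000,0.0000)
member 2 (1-2): L=3.4252, (cx,cy)=(0.3679,-0.9299)
member 3 (1-3): L=2.7561, (cx,cy)=(0.9999,-0.0102)
member 4 (2-3): L=3.4935, (cx,cy)=(0.4282,0.9037)
member 5 (2-4): L=3.2800, (cx,cy)=(1.0000,0.0000)
member 6 (3-4): L=3.6262, (cx,cy)=(0.4920,-0.8706)
member 7 (3-5): L=3.2722, (cx,cy)=(0.9999,-0.0104)
member 8 (4-5): L=3.4594, (cx,cy)=(0.4301,0.9028)
solve A·x = −loads:
  F[0-1] = +294.7557 N (tension)
  F[0-2] = -784.0744 N (compression)
  F[1-2] = -381.5399 N (compression)
  F[1-3] = +422.8512 N (tension)
  F[2-3] = +392.6042 N (tension)
  F[2-4] = -1092.5510 N (compression)
  F[3-4] = -412.0535 N (compression)
  F[3-5] = +793.7141 N (tension)
  F[4-5] = -3011.3095 N (compression)
  Rx@0 = +647.0700 N
  Ry@0 = -260.9803 N
  Ry@4 = +3077.2403 N

-3011.310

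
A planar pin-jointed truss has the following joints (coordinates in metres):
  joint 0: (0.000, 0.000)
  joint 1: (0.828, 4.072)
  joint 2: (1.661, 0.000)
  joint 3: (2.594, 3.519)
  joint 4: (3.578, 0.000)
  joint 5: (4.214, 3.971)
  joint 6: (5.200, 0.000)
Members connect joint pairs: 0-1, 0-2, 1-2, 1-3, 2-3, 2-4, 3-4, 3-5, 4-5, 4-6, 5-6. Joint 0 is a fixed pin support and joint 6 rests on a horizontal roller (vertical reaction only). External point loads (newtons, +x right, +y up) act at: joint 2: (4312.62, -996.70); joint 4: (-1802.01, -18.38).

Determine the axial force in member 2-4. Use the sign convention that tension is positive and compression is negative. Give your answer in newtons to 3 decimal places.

N=7 nodes, M=11 members, R=3 reactions → 2N=14, M+R=14
member 0 (0-1): L=4.1553, (cx,cy)=(0.1993,0.9799)
member 1 (0-2): L=1.6610, (cx,cy)=(1.0000,0.0000)
member 2 (1-2): L=4.1563, (cx,cy)=(0.2004,-0.9797)
member 3 (1-3): L=1.8506, (cx,cy)=(0.9543,-0.2988)
member 4 (2-3): L=3.6406, (cx,cy)=(0.2563,0.9666)
member 5 (2-4): L=1.9170, (cx,cy)=(1.0000,0.0000)
member 6 (3-4): L=3.6540, (cx,cy)=(0.2693,-0.9631)
member 7 (3-5): L=1.6819, (cx,cy)=(0.9632,0.2687)
member 8 (4-5): L=4.0216, (cx,cy)=(0.1581,0.9874)
member 9 (4-6): L=1.6220, (cx,cy)=(1.0000,0.0000)
member 10 (5-6): L=4.0916, (cx,cy)=(0.2410,-0.9705)
solve A·x = −loads:
  F[0-1] = -698.0630 N (compression)
  F[0-2] = +2649.7075 N (tension)
  F[1-2] = +793.5206 N (tension)
  F[1-3] = -312.4076 N (compression)
  F[2-3] = +226.8557 N (tension)
  F[2-4] = -1562.0153 N (compression)
  F[3-4] = -365.6322 N (compression)
  F[3-5] = -146.9375 N (compression)
  F[4-5] = +375.2269 N (tension)
  F[4-6] = +82.1913 N (tension)
  F[5-6] = -341.0673 N (compression)
  Rx@0 = -2510.6100 N
  Ry@0 = +684.0642 N
  Ry@6 = +331.0158 N

-1562.015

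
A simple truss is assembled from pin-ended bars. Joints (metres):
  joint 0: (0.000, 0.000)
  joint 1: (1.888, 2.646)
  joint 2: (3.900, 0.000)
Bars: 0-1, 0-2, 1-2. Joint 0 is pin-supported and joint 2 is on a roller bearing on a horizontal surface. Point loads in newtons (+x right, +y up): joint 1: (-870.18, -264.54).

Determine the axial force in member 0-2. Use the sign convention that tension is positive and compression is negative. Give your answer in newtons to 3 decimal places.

-351.544

N=3 nodes, M=3 members, R=3 reactions → 2N=6, M+R=6
member 0 (0-1): L=3.2505, (cx,cy)=(0.5808,0.8140)
member 1 (0-2): L=3.9000, (cx,cy)=(1.0000,0.0000)
member 2 (1-2): L=3.3241, (cx,cy)=(0.6053,-0.7960)
solve A·x = −loads:
  F[0-1] = -892.9206 N (compression)
  F[0-2] = -351.5443 N (compression)
  F[1-2] = +580.7946 N (tension)
  Rx@0 = +870.1800 N
  Ry@0 = +726.8592 N
  Ry@2 = -462.3192 N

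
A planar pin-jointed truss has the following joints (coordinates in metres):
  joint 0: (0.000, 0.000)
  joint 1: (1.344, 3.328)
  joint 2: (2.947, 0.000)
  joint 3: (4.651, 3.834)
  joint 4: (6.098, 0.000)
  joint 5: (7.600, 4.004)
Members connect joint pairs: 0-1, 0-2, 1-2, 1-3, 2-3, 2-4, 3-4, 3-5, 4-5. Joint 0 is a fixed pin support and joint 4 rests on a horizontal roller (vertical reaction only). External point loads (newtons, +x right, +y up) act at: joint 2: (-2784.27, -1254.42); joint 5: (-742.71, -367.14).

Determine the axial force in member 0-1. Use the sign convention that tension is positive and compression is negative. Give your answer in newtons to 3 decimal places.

N=6 nodes, M=9 members, R=3 reactions → 2N=12, M+R=12
member 0 (0-1): L=3.5891, (cx,cy)=(0.3745,0.9272)
member 1 (0-2): L=2.9470, (cx,cy)=(1.0000,0.0000)
member 2 (1-2): L=3.6939, (cx,cy)=(0.4340,-0.9009)
member 3 (1-3): L=3.3455, (cx,cy)=(0.9885,0.1512)
member 4 (2-3): L=4.1956, (cx,cy)=(0.4061,0.9138)
member 5 (2-4): L=3.1510, (cx,cy)=(1.0000,0.0000)
member 6 (3-4): L=4.0980, (cx,cy)=(0.3531,-0.9356)
member 7 (3-5): L=2.9539, (cx,cy)=(0.9983,0.0576)
member 8 (4-5): L=4.2764, (cx,cy)=(0.3512,0.9363)
solve A·x = −loads:
  F[0-1] = -1127.4642 N (compression)
  F[0-2] = -3104.7863 N (compression)
  F[1-2] = +1013.9547 N (tension)
  F[1-3] = -872.2378 N (compression)
  F[2-3] = +373.0668 N (tension)
  F[2-4] = -32.0234 N (compression)
  F[3-4] = -261.4774 N (compression)
  F[3-5] = -619.3851 N (compression)
  F[4-5] = -354.0500 N (compression)
  Rx@0 = +3526.9800 N
  Ry@0 = +1045.4319 N
  Ry@4 = +576.1281 N

-1127.464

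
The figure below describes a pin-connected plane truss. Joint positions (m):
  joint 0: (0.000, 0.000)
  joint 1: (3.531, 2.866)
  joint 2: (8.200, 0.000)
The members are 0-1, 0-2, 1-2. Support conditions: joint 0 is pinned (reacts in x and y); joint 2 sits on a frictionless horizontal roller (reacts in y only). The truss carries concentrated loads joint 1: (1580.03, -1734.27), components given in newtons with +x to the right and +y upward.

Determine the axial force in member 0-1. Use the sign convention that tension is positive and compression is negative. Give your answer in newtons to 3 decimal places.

N=3 nodes, M=3 members, R=3 reactions → 2N=6, M+R=6
member 0 (0-1): L=4.5477, (cx,cy)=(0.7764,0.6302)
member 1 (0-2): L=8.2000, (cx,cy)=(1.0000,0.0000)
member 2 (1-2): L=5.4785, (cx,cy)=(0.8522,-0.5231)
solve A·x = −loads:
  F[0-1] = -690.6288 N (compression)
  F[0-2] = +2116.2549 N (tension)
  F[1-2] = -2483.1477 N (compression)
  Rx@0 = -1580.0300 N
  Ry@0 = +435.2367 N
  Ry@2 = +1299.0333 N

-690.629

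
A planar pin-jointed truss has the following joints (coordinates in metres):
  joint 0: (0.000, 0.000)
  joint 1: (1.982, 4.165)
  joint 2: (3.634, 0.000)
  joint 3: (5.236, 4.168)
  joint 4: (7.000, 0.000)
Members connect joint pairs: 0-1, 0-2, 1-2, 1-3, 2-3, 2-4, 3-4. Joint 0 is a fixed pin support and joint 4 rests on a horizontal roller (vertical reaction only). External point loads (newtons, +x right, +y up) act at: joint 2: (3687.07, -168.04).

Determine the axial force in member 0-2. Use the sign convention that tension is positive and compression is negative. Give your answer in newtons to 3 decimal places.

N=5 nodes, M=7 members, R=3 reactions → 2N=10, M+R=10
member 0 (0-1): L=4.6125, (cx,cy)=(0.4297,0.9030)
member 1 (0-2): L=3.6340, (cx,cy)=(1.0000,0.0000)
member 2 (1-2): L=4.4807, (cx,cy)=(0.3687,-0.9296)
member 3 (1-3): L=3.2540, (cx,cy)=(1.0000,0.0009)
member 4 (2-3): L=4.4653, (cx,cy)=(0.3588,0.9334)
member 5 (2-4): L=3.3660, (cx,cy)=(1.0000,0.0000)
member 6 (3-4): L=4.5259, (cx,cy)=(0.3898,-0.9209)
solve A·x = −loads:
  F[0-1] = -89.4858 N (compression)
  F[0-2] = +3725.5219 N (tension)
  F[1-2] = +86.8573 N (tension)
  F[1-3] = -70.4758 N (compression)
  F[2-3] = +93.5283 N (tension)
  F[2-4] = +36.9207 N (tension)
  F[3-4] = -94.7280 N (compression)
  Rx@0 = -3687.0700 N
  Ry@0 = +80.8032 N
  Ry@4 = +87.2368 N

3725.522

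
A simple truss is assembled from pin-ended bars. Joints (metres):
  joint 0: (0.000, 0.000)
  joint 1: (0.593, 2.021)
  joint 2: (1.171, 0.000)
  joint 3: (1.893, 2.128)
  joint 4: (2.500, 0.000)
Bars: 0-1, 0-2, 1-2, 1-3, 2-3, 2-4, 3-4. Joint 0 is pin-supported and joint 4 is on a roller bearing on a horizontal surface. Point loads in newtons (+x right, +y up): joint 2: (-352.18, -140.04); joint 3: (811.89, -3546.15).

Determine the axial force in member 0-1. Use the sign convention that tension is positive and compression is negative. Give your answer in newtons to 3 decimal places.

-254.672

N=5 nodes, M=7 members, R=3 reactions → 2N=10, M+R=10
member 0 (0-1): L=2.1062, (cx,cy)=(0.2815,0.9595)
member 1 (0-2): L=1.1710, (cx,cy)=(1.0000,0.0000)
member 2 (1-2): L=2.1020, (cx,cy)=(0.2750,-0.9615)
member 3 (1-3): L=1.3044, (cx,cy)=(0.9966,0.0820)
member 4 (2-3): L=2.2471, (cx,cy)=(0.3213,0.9470)
member 5 (2-4): L=1.3290, (cx,cy)=(1.0000,0.0000)
member 6 (3-4): L=2.2129, (cx,cy)=(0.2743,-0.9616)
solve A·x = −loads:
  F[0-1] = -254.6720 N (compression)
  F[0-2] = +531.4127 N (tension)
  F[1-2] = +242.3248 N (tension)
  F[1-3] = -138.8032 N (compression)
  F[2-3] = -98.1476 N (compression)
  F[2-4] = +981.7598 N (tension)
  F[3-4] = -3579.1031 N (compression)
  Rx@0 = -459.7100 N
  Ry@0 = +244.3697 N
  Ry@4 = +3441.8203 N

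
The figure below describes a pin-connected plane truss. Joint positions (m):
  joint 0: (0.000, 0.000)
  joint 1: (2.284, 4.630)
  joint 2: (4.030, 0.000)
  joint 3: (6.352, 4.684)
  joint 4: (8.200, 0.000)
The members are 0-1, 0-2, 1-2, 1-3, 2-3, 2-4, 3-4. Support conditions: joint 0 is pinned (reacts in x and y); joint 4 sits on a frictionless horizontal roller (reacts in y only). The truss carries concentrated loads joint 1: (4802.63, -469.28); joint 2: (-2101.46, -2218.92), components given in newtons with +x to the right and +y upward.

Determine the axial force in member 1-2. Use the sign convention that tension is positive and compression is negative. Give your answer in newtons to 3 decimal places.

-1881.867

N=5 nodes, M=7 members, R=3 reactions → 2N=10, M+R=10
member 0 (0-1): L=5.1627, (cx,cy)=(0.4424,0.8968)
member 1 (0-2): L=4.0300, (cx,cy)=(1.0000,0.0000)
member 2 (1-2): L=4.9483, (cx,cy)=(0.3529,-0.9357)
member 3 (1-3): L=4.0684, (cx,cy)=(0.9999,0.0133)
member 4 (2-3): L=5.2280, (cx,cy)=(0.4442,0.8960)
member 5 (2-4): L=4.1700, (cx,cy)=(1.0000,0.0000)
member 6 (3-4): L=5.0354, (cx,cy)=(0.3670,-0.9302)
solve A·x = −loads:
  F[0-1] = +1387.9752 N (tension)
  F[0-2] = +2087.1250 N (tension)
  F[1-2] = -1881.8669 N (compression)
  F[1-3] = -3524.8782 N (compression)
  F[2-3] = +4441.9165 N (tension)
  F[2-4] = +1551.6882 N (tension)
  F[3-4] = -4227.9900 N (compression)
  Rx@0 = -2701.1700 N
  Ry@0 = -1244.7585 N
  Ry@4 = +3932.9585 N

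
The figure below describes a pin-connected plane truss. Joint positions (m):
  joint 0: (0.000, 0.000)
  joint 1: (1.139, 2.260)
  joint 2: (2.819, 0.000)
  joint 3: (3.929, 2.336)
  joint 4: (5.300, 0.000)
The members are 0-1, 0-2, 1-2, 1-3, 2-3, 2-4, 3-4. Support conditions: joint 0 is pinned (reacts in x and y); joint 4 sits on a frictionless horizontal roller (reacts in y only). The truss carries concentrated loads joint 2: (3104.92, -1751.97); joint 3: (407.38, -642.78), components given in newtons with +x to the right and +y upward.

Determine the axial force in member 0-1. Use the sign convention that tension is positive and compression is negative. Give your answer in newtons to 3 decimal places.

-903.515

N=5 nodes, M=7 members, R=3 reactions → 2N=10, M+R=10
member 0 (0-1): L=2.5308, (cx,cy)=(0.4501,0.8930)
member 1 (0-2): L=2.8190, (cx,cy)=(1.0000,0.0000)
member 2 (1-2): L=2.8160, (cx,cy)=(0.5966,-0.8025)
member 3 (1-3): L=2.7910, (cx,cy)=(0.9996,0.0272)
member 4 (2-3): L=2.5863, (cx,cy)=(0.4292,0.9032)
member 5 (2-4): L=2.4810, (cx,cy)=(1.0000,0.0000)
member 6 (3-4): L=2.7086, (cx,cy)=(0.5062,-0.8624)
solve A·x = −loads:
  F[0-1] = -903.5155 N (compression)
  F[0-2] = +3918.9328 N (tension)
  F[1-2] = +971.8639 N (tension)
  F[1-3] = -986.7986 N (compression)
  F[2-3] = +1076.1539 N (tension)
  F[2-4] = +931.9458 N (tension)
  F[3-4] = -1841.1906 N (compression)
  Rx@0 = -3512.3000 N
  Ry@0 = +806.8395 N
  Ry@4 = +1587.9105 N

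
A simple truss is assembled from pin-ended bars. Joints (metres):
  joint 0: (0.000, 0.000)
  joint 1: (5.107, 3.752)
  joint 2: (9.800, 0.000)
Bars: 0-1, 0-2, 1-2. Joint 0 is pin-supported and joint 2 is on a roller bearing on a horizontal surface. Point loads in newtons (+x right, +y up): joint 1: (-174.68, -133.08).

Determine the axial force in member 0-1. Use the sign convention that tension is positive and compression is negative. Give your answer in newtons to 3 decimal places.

-220.594

N=3 nodes, M=3 members, R=3 reactions → 2N=6, M+R=6
member 0 (0-1): L=6.3371, (cx,cy)=(0.8059,0.5921)
member 1 (0-2): L=9.8000, (cx,cy)=(1.0000,0.0000)
member 2 (1-2): L=6.0085, (cx,cy)=(0.7811,-0.6245)
solve A·x = −loads:
  F[0-1] = -220.5937 N (compression)
  F[0-2] = +3.0938 N (tension)
  F[1-2] = -3.9611 N (compression)
  Rx@0 = +174.6800 N
  Ry@0 = +130.6065 N
  Ry@2 = +2.4735 N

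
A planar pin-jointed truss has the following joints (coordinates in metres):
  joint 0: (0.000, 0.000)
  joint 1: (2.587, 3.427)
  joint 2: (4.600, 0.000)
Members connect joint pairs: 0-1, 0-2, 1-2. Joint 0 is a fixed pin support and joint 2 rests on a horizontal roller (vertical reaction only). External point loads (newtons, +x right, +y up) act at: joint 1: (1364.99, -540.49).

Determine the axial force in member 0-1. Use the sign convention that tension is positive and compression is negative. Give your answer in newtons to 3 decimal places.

977.786

N=3 nodes, M=3 members, R=3 reactions → 2N=6, M+R=6
member 0 (0-1): L=4.2938, (cx,cy)=(0.6025,0.7981)
member 1 (0-2): L=4.6000, (cx,cy)=(1.0000,0.0000)
member 2 (1-2): L=3.9745, (cx,cy)=(0.5065,-0.8623)
solve A·x = −loads:
  F[0-1] = +977.7864 N (tension)
  F[0-2] = +775.8799 N (tension)
  F[1-2] = -1531.9025 N (compression)
  Rx@0 = -1364.9900 N
  Ry@0 = -780.3944 N
  Ry@2 = +1320.8844 N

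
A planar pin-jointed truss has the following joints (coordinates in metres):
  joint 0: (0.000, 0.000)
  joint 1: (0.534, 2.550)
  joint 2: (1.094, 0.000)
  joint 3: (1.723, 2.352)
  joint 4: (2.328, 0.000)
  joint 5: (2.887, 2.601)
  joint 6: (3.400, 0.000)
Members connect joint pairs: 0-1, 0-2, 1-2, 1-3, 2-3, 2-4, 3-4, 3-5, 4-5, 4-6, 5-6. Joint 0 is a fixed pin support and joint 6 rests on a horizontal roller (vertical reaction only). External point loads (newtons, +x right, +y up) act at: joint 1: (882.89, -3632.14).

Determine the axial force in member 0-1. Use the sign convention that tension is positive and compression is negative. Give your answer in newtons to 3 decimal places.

N=7 nodes, M=11 members, R=3 reactions → 2N=14, M+R=14
member 0 (0-1): L=2.6053, (cx,cy)=(0.2050,0.9788)
member 1 (0-2): L=1.0940, (cx,cy)=(1.0000,0.0000)
member 2 (1-2): L=2.6108, (cx,cy)=(0.2145,-0.9767)
member 3 (1-3): L=1.2054, (cx,cy)=(0.9864,-0.1643)
member 4 (2-3): L=2.4347, (cx,cy)=(0.2584,0.9661)
member 5 (2-4): L=1.2340, (cx,cy)=(1.0000,0.0000)
member 6 (3-4): L=2.4286, (cx,cy)=(0.2491,-0.9685)
member 7 (3-5): L=1.1903, (cx,cy)=(0.9779,0.2092)
member 8 (4-5): L=2.6604, (cx,cy)=(0.2101,0.9777)
member 9 (4-6): L=1.0720, (cx,cy)=(1.0000,0.0000)
member 10 (5-6): L=2.6511, (cx,cy)=(0.1935,-0.9811)
solve A·x = −loads:
  F[0-1] = -2451.5616 N (compression)
  F[0-2] = +1385.3762 N (tension)
  F[1-2] = -1064.7391 N (compression)
  F[1-3] = -1172.9261 N (compression)
  F[2-3] = +1076.5037 N (tension)
  F[2-4] = +878.8757 N (tension)
  F[3-4] = -1390.3742 N (compression)
  F[3-5] = -544.5558 N (compression)
  F[4-5] = +1377.2869 N (tension)
  F[4-6] = +243.1133 N (tension)
  F[5-6] = -1256.3732 N (compression)
  Rx@0 = -882.8900 N
  Ry@0 = +2399.5129 N
  Ry@6 = +1232.6271 N

-2451.562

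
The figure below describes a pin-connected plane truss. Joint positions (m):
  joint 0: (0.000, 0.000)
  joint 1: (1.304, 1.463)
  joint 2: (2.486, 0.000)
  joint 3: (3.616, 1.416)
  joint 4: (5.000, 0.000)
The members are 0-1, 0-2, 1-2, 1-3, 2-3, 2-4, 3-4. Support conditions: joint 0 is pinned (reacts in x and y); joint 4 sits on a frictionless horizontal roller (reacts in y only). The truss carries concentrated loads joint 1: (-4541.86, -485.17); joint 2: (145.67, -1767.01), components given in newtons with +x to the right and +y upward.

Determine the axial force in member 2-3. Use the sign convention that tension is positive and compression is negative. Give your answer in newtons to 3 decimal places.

N=5 nodes, M=7 members, R=3 reactions → 2N=10, M+R=10
member 0 (0-1): L=1.9598, (cx,cy)=(0.6654,0.7465)
member 1 (0-2): L=2.4860, (cx,cy)=(1.0000,0.0000)
member 2 (1-2): L=1.8808, (cx,cy)=(0.6284,-0.7779)
member 3 (1-3): L=2.3125, (cx,cy)=(0.9998,-0.0203)
member 4 (2-3): L=1.8116, (cx,cy)=(0.6238,0.7816)
member 5 (2-4): L=2.5140, (cx,cy)=(1.0000,0.0000)
member 6 (3-4): L=1.9800, (cx,cy)=(0.6990,-0.7151)
solve A·x = −loads:
  F[0-1] = -3450.7860 N (compression)
  F[0-2] = -2100.1174 N (compression)
  F[1-2] = +2673.2187 N (tension)
  F[1-3] = +565.9241 N (tension)
  F[2-3] = -399.6258 N (compression)
  F[2-4] = -316.5397 N (compression)
  F[3-4] = +452.8595 N (tension)
  Rx@0 = +4396.1900 N
  Ry@0 = +2576.0385 N
  Ry@4 = -323.8585 N

-399.626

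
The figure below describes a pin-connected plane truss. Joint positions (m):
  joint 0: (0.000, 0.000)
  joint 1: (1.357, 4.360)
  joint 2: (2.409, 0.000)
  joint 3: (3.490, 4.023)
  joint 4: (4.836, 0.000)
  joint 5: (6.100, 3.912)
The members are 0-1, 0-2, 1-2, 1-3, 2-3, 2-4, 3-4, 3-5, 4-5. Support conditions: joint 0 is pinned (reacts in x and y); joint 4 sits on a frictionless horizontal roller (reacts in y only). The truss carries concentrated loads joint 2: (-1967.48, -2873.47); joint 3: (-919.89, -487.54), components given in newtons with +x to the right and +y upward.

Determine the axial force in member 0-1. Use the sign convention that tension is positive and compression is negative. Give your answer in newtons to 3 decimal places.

-2453.884

N=6 nodes, M=9 members, R=3 reactions → 2N=12, M+R=12
member 0 (0-1): L=4.5663, (cx,cy)=(0.2972,0.9548)
member 1 (0-2): L=2.4090, (cx,cy)=(1.0000,0.0000)
member 2 (1-2): L=4.4851, (cx,cy)=(0.2346,-0.9721)
member 3 (1-3): L=2.1595, (cx,cy)=(0.9877,-0.1561)
member 4 (2-3): L=4.1657, (cx,cy)=(0.2595,0.9657)
member 5 (2-4): L=2.4270, (cx,cy)=(1.0000,0.0000)
member 6 (3-4): L=4.2422, (cx,cy)=(0.3173,-0.9483)
member 7 (3-5): L=2.6124, (cx,cy)=(0.9991,-0.0425)
member 8 (4-5): L=4.1111, (cx,cy)=(0.3075,0.9516)
solve A·x = −loads:
  F[0-1] = -2453.8837 N (compression)
  F[0-2] = -2158.1310 N (compression)
  F[1-2] = +2629.0037 N (tension)
  F[1-3] = -1362.5749 N (compression)
  F[2-3] = +329.0802 N (tension)
  F[2-4] = +340.5943 N (tension)
  F[3-4] = -1073.4535 N (compression)
  F[3-5] = +0.0000 N (tension)
  F[4-5] = -0.0000 N (compression)
  Rx@0 = +2887.3700 N
  Ry@0 = +2343.0227 N
  Ry@4 = +1017.9873 N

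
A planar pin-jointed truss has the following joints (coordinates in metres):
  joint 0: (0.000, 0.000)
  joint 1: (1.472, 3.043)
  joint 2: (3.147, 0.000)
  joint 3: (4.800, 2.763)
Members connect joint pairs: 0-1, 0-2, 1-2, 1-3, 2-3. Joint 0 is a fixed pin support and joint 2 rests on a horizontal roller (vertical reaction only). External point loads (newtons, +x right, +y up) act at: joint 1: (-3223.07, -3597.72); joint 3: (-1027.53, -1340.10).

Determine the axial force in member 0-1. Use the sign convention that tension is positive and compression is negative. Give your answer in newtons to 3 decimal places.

N=4 nodes, M=5 members, R=3 reactions → 2N=8, M+R=8
member 0 (0-1): L=3.3803, (cx,cy)=(0.4355,0.9002)
member 1 (0-2): L=3.1470, (cx,cy)=(1.0000,0.0000)
member 2 (1-2): L=3.4735, (cx,cy)=(0.4822,-0.8761)
member 3 (1-3): L=3.3398, (cx,cy)=(0.9965,-0.0838)
member 4 (2-3): L=3.2197, (cx,cy)=(0.5134,0.8581)
solve A·x = −loads:
  F[0-1] = -5809.4349 N (compression)
  F[0-2] = -1720.8211 N (compression)
  F[1-2] = +1883.5259 N (tension)
  F[1-3] = -215.7368 N (compression)
  F[2-3] = -1582.6920 N (compression)
  Rx@0 = +4250.6000 N
  Ry@0 = +5229.6991 N
  Ry@2 = -291.8791 N

-5809.435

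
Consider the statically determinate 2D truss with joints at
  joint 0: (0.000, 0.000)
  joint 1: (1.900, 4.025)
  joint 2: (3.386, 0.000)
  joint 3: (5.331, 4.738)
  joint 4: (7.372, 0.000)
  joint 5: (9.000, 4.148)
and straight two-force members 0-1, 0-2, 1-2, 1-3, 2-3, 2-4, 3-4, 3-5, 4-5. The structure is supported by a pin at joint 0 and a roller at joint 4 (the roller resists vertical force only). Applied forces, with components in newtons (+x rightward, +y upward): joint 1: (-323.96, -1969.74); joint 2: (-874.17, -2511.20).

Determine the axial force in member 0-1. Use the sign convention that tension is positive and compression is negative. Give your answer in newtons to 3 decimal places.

-3313.850

N=6 nodes, M=9 members, R=3 reactions → 2N=12, M+R=12
member 0 (0-1): L=4.4509, (cx,cy)=(0.4269,0.9043)
member 1 (0-2): L=3.3860, (cx,cy)=(1.0000,0.0000)
member 2 (1-2): L=4.2906, (cx,cy)=(0.3463,-0.9381)
member 3 (1-3): L=3.5043, (cx,cy)=(0.9791,0.2035)
member 4 (2-3): L=5.1217, (cx,cy)=(0.3798,0.9251)
member 5 (2-4): L=3.9860, (cx,cy)=(1.0000,0.0000)
member 6 (3-4): L=5.1589, (cx,cy)=(0.3956,-0.9184)
member 7 (3-5): L=3.7161, (cx,cy)=(0.9873,-0.1588)
member 8 (4-5): L=4.4560, (cx,cy)=(0.3653,0.9309)
solve A·x = −loads:
  F[0-1] = -3313.8504 N (compression)
  F[0-2] = +216.4822 N (tension)
  F[1-2] = +792.3661 N (tension)
  F[1-3] = -1394.2466 N (compression)
  F[2-3] = +1911.0385 N (tension)
  F[2-4] = +639.3506 N (tension)
  F[3-4] = -1616.0464 N (compression)
  F[3-5] = -0.0000 N (tension)
  F[4-5] = +0.0000 N (tension)
  Rx@0 = +1198.1300 N
  Ry@0 = +2996.7444 N
  Ry@4 = +1484.1956 N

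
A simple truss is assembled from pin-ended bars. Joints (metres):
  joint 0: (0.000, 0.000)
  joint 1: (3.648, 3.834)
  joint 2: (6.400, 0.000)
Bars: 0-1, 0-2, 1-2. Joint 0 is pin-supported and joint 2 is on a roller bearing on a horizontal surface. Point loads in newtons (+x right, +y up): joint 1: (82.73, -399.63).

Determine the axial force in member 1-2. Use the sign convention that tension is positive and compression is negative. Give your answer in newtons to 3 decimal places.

N=3 nodes, M=3 members, R=3 reactions → 2N=6, M+R=6
member 0 (0-1): L=5.2922, (cx,cy)=(0.6893,0.7245)
member 1 (0-2): L=6.4000, (cx,cy)=(1.0000,0.0000)
member 2 (1-2): L=4.7194, (cx,cy)=(0.5831,-0.8124)
solve A·x = −loads:
  F[0-1] = -168.7881 N (compression)
  F[0-2] = +199.0782 N (tension)
  F[1-2] = -341.4014 N (compression)
  Rx@0 = -82.7300 N
  Ry@0 = +122.2805 N
  Ry@2 = +277.3495 N

-341.401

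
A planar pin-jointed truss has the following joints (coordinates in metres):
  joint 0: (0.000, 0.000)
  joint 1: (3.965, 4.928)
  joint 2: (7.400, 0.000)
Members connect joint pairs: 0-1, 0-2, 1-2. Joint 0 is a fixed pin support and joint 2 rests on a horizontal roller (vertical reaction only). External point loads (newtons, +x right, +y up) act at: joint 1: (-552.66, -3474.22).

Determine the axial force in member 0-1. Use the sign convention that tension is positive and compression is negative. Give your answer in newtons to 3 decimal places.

-2542.266

N=3 nodes, M=3 members, R=3 reactions → 2N=6, M+R=6
member 0 (0-1): L=6.3251, (cx,cy)=(0.6269,0.7791)
member 1 (0-2): L=7.4000, (cx,cy)=(1.0000,0.0000)
member 2 (1-2): L=6.0070, (cx,cy)=(0.5718,-0.8204)
solve A·x = −loads:
  F[0-1] = -2542.2655 N (compression)
  F[0-2] = +1041.0134 N (tension)
  F[1-2] = -1820.4945 N (compression)
  Rx@0 = +552.6600 N
  Ry@0 = +1980.7371 N
  Ry@2 = +1493.4829 N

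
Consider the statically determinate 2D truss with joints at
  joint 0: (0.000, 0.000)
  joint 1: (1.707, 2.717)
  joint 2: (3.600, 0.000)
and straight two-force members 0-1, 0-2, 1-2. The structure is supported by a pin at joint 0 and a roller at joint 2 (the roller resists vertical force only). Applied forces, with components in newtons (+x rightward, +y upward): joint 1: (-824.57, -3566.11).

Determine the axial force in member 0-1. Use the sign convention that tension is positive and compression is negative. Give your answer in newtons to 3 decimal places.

-2949.504

N=3 nodes, M=3 members, R=3 reactions → 2N=6, M+R=6
member 0 (0-1): L=3.2087, (cx,cy)=(0.5320,0.8468)
member 1 (0-2): L=3.6000, (cx,cy)=(1.0000,0.0000)
member 2 (1-2): L=3.3114, (cx,cy)=(0.5717,-0.8205)
solve A·x = −loads:
  F[0-1] = -2949.5038 N (compression)
  F[0-2] = +744.5260 N (tension)
  F[1-2] = -1302.3996 N (compression)
  Rx@0 = +824.5700 N
  Ry@0 = +2497.5008 N
  Ry@2 = +1068.6092 N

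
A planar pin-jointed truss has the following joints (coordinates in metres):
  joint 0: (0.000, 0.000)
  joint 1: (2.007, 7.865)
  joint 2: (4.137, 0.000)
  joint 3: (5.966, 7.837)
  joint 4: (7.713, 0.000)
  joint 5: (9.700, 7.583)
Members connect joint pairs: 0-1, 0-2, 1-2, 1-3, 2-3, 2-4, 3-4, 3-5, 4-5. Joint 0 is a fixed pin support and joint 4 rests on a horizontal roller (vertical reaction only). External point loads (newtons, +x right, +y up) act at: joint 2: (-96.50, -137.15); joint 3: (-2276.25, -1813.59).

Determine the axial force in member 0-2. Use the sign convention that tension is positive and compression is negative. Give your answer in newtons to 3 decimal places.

-1661.506

N=6 nodes, M=9 members, R=3 reactions → 2N=12, M+R=12
member 0 (0-1): L=8.1170, (cx,cy)=(0.2473,0.9689)
member 1 (0-2): L=4.1370, (cx,cy)=(1.0000,0.0000)
member 2 (1-2): L=8.1483, (cx,cy)=(0.2614,-0.9652)
member 3 (1-3): L=3.9591, (cx,cy)=(1.0000,-0.0071)
member 4 (2-3): L=8.0476, (cx,cy)=(0.2273,0.9738)
member 5 (2-4): L=3.5760, (cx,cy)=(1.0000,0.0000)
member 6 (3-4): L=8.0294, (cx,cy)=(0.2176,-0.9760)
member 7 (3-5): L=3.7426, (cx,cy)=(0.9977,-0.0679)
member 8 (4-5): L=7.8390, (cx,cy)=(0.2535,0.9673)
solve A·x = −loads:
  F[0-1] = -2876.5283 N (compression)
  F[0-2] = -1661.5061 N (compression)
  F[1-2] = +2898.3779 N (tension)
  F[1-3] = -1468.9269 N (compression)
  F[2-3] = -2731.9419 N (compression)
  F[2-4] = -186.4636 N (compression)
  F[3-4] = +857.0024 N (tension)
  F[3-5] = -0.0000 N (compression)
  F[4-5] = +0.0000 N (tension)
  Rx@0 = +2372.7500 N
  Ry@0 = +2787.2114 N
  Ry@4 = -836.4714 N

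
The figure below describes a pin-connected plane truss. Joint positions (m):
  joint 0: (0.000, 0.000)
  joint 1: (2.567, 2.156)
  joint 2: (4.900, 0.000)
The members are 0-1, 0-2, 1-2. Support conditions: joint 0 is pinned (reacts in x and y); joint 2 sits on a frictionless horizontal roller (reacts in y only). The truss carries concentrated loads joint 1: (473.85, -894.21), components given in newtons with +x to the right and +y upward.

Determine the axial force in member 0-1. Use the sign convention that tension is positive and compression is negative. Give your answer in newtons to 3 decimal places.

-337.809

N=3 nodes, M=3 members, R=3 reactions → 2N=6, M+R=6
member 0 (0-1): L=3.3523, (cx,cy)=(0.7657,0.6431)
member 1 (0-2): L=4.9000, (cx,cy)=(1.0000,0.0000)
member 2 (1-2): L=3.1767, (cx,cy)=(0.7344,-0.6787)
solve A·x = −loads:
  F[0-1] = -337.8089 N (compression)
  F[0-2] = +732.5258 N (tension)
  F[1-2] = -997.4247 N (compression)
  Rx@0 = -473.8500 N
  Ry@0 = +217.2595 N
  Ry@2 = +676.9505 N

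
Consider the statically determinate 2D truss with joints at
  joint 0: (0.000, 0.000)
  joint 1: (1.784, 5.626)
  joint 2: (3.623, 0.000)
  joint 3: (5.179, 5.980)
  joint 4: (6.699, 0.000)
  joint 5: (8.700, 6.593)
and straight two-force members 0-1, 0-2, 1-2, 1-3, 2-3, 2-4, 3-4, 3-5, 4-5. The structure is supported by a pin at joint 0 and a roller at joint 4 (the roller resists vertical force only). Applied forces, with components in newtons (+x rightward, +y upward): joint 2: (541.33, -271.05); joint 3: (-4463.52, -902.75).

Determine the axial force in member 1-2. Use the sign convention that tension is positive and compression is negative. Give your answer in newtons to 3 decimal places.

4243.658

N=6 nodes, M=9 members, R=3 reactions → 2N=12, M+R=12
member 0 (0-1): L=5.9021, (cx,cy)=(0.3023,0.9532)
member 1 (0-2): L=3.6230, (cx,cy)=(1.0000,0.0000)
member 2 (1-2): L=5.9189, (cx,cy)=(0.3107,-0.9505)
member 3 (1-3): L=3.4134, (cx,cy)=(0.9946,0.1037)
member 4 (2-3): L=6.1791, (cx,cy)=(0.2518,0.9678)
member 5 (2-4): L=3.0760, (cx,cy)=(1.0000,0.0000)
member 6 (3-4): L=6.1702, (cx,cy)=(0.2463,-0.9692)
member 7 (3-5): L=3.5740, (cx,cy)=(0.9852,0.1715)
member 8 (4-5): L=6.8900, (cx,cy)=(0.2904,0.9569)
solve A·x = −loads:
  F[0-1] = -4525.4290 N (compression)
  F[0-2] = -2554.3049 N (compression)
  F[1-2] = +4243.6576 N (tension)
  F[1-3] = -2700.9443 N (compression)
  F[2-3] = -3887.8696 N (compression)
  F[2-4] = -798.1132 N (compression)
  F[3-4] = +3239.7902 N (tension)
  F[3-5] = -0.0000 N (compression)
  F[4-5] = +0.0000 N (tension)
  Rx@0 = +3922.1900 N
  Ry@0 = +4313.7452 N
  Ry@4 = -3139.9452 N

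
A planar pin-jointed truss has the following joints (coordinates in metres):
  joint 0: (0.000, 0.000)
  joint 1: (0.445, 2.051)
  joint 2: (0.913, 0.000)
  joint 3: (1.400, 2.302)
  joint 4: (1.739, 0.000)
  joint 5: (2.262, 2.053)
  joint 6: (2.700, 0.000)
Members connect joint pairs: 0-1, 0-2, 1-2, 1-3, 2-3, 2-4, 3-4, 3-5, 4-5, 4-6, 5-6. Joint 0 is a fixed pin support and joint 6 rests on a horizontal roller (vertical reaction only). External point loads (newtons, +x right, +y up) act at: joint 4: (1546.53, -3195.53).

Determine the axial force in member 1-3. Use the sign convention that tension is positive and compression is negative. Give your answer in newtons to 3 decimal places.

-493.876

N=7 nodes, M=11 members, R=3 reactions → 2N=14, M+R=14
member 0 (0-1): L=2.0987, (cx,cy)=(0.2120,0.9773)
member 1 (0-2): L=0.9130, (cx,cy)=(1.0000,0.0000)
member 2 (1-2): L=2.1037, (cx,cy)=(0.2225,-0.9749)
member 3 (1-3): L=0.9874, (cx,cy)=(0.9672,0.2542)
member 4 (2-3): L=2.3529, (cx,cy)=(0.2070,0.9783)
member 5 (2-4): L=0.8260, (cx,cy)=(1.0000,0.0000)
member 6 (3-4): L=2.3268, (cx,cy)=(0.1457,-0.9893)
member 7 (3-5): L=0.8972, (cx,cy)=(0.9607,-0.2775)
member 8 (4-5): L=2.1186, (cx,cy)=(0.2469,0.9690)
member 9 (4-6): L=0.9610, (cx,cy)=(1.0000,0.0000)
member 10 (5-6): L=2.0992, (cx,cy)=(0.2087,-0.9780)
solve A·x = −loads:
  F[0-1] = -1163.8349 N (compression)
  F[0-2] = +1793.3026 N (tension)
  F[1-2] = +1037.8387 N (tension)
  F[1-3] = -493.8759 N (compression)
  F[2-3] = -1034.2263 N (compression)
  F[2-4] = +2238.2419 N (tension)
  F[3-4] = +1411.6539 N (tension)
  F[3-5] = -934.0679 N (compression)
  F[4-5] = +1856.3939 N (tension)
  F[4-6] = +439.1004 N (tension)
  F[5-6] = -2104.4771 N (compression)
  Rx@0 = -1546.5300 N
  Ry@0 = +1137.3720 N
  Ry@6 = +2058.1580 N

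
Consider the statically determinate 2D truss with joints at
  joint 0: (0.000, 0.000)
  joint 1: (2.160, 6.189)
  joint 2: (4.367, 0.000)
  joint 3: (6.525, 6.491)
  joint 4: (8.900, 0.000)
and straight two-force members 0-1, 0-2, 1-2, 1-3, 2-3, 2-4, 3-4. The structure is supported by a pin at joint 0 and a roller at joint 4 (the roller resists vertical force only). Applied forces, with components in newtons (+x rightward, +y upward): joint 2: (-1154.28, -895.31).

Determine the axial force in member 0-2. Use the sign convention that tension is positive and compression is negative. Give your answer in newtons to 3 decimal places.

-995.132

N=5 nodes, M=7 members, R=3 reactions → 2N=10, M+R=10
member 0 (0-1): L=6.5551, (cx,cy)=(0.3295,0.9442)
member 1 (0-2): L=4.3670, (cx,cy)=(1.0000,0.0000)
member 2 (1-2): L=6.5707, (cx,cy)=(0.3359,-0.9419)
member 3 (1-3): L=4.3754, (cx,cy)=(0.9976,0.0690)
member 4 (2-3): L=6.8403, (cx,cy)=(0.3155,0.9489)
member 5 (2-4): L=4.5330, (cx,cy)=(1.0000,0.0000)
member 6 (3-4): L=6.9119, (cx,cy)=(0.3436,-0.9391)
solve A·x = −loads:
  F[0-1] = -482.9786 N (compression)
  F[0-2] = -995.1315 N (compression)
  F[1-2] = +461.0652 N (tension)
  F[1-3] = -314.7632 N (compression)
  F[2-3] = +485.8422 N (tension)
  F[2-4] = +160.7380 N (tension)
  F[3-4] = -467.7884 N (compression)
  Rx@0 = +1154.2800 N
  Ry@0 = +456.0045 N
  Ry@4 = +439.3055 N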